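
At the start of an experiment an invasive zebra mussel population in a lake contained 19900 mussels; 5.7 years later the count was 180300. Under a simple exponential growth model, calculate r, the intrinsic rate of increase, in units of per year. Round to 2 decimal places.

0.39 per year

From N(t) = N₀·e^(rt): e^(r·5.7) = 180300/19900 = 9.0603.
r·5.7 = ln(9.0603) = 2.2039, so r = 2.2039/5.7 = 0.38665.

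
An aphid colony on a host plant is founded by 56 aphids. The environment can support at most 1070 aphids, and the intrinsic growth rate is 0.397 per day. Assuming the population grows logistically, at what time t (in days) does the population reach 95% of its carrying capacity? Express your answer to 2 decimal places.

14.71 days

A = (K − N₀)/N₀ = (1070 − 56)/56 = 18.107.
Solve 1070/(1 + 18.107·e^(−0.397t)) = 1016.5: 1 + 18.107·e^(−0.397t) = 1.0526, so e^(−0.397t) = 0.00290667.
−0.397·t = ln(0.00290667) = -5.8407, so t = 5.8407/0.397 = 14.712.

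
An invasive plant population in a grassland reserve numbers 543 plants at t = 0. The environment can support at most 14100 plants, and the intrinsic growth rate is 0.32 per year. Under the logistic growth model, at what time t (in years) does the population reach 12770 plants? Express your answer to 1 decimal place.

17.1 years

A = (K − N₀)/N₀ = (14100 − 543)/543 = 24.967.
Solve 14100/(1 + 24.967·e^(−0.32t)) = 12770: 1 + 24.967·e^(−0.32t) = 1.1042, so e^(−0.32t) = 0.00417155.
−0.32·t = ln(0.00417155) = -5.4795, so t = 5.4795/0.32 = 17.123.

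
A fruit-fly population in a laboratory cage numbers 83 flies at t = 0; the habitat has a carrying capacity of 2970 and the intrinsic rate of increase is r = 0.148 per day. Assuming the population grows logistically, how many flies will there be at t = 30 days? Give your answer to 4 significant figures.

2106 flies

A = (K − N₀)/N₀ = (2970 − 83)/83 = 34.783.
N(t) = K/(1 + A·e^(−rt)) = 2970/(1 + 34.783×e^(−0.148×30)).
e^(−4.44) = 0.011796; denominator = 1 + 34.783×0.011796 = 1.4103.
N = 2970/1.4103 = 2105.94.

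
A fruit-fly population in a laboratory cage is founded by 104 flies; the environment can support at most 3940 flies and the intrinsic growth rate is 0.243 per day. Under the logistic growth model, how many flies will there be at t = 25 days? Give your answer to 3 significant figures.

3630 flies

A = (K − N₀)/N₀ = (3940 − 104)/104 = 36.885.
N(t) = K/(1 + A·e^(−rt)) = 3940/(1 + 36.885×e^(−0.243×25)).
e^(−6.075) = 0.0022996; denominator = 1 + 36.885×0.0022996 = 1.0848.
N = 3940/1.0848 = 3631.93.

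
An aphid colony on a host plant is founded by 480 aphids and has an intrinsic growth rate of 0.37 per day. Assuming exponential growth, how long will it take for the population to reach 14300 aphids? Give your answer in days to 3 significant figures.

9.17 days

Set N₀·e^(rt) = 14300: e^(0.37·t) = 14300/480 = 29.792.
0.37·t = ln(29.792) = 3.3942, so t = 3.3942/0.37 = 9.1736.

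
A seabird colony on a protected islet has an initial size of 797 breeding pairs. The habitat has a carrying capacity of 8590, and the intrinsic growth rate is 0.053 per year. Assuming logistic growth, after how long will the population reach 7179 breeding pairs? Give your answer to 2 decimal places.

73.72 years

A = (K − N₀)/N₀ = (8590 − 797)/797 = 9.7779.
Solve 8590/(1 + 9.7779·e^(−0.053t)) = 7179: 1 + 9.7779·e^(−0.053t) = 1.1965, so e^(−0.053t) = 0.020101.
−0.053·t = ln(0.020101) = -3.907, so t = 3.907/0.053 = 73.717.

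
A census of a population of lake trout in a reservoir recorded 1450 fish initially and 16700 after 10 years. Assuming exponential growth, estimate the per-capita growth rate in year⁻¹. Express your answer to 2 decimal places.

From N(t) = N₀·e^(rt): e^(r·10) = 16700/1450 = 11.517.
r·10 = ln(11.517) = 2.4438, so r = 2.4438/10 = 0.24438.

0.24 per year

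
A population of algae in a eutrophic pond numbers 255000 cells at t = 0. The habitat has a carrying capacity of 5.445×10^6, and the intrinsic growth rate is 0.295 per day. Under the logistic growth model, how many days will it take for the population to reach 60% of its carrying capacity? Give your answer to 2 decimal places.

A = (K − N₀)/N₀ = (5.445×10^6 − 255000)/255000 = 20.353.
Solve 5.445×10^6/(1 + 20.353·e^(−0.295t)) = 3.267×10^6: 1 + 20.353·e^(−0.295t) = 1.6667, so e^(−0.295t) = 0.0327553.
−0.295·t = ln(0.0327553) = -3.4187, so t = 3.4187/0.295 = 11.589.

11.59 days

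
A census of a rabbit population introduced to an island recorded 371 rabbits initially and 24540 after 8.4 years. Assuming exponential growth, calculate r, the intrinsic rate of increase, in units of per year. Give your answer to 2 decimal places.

0.50 per year

From N(t) = N₀·e^(rt): e^(r·8.4) = 24540/371 = 66.146.
r·8.4 = ln(66.146) = 4.1919, so r = 4.1919/8.4 = 0.49903.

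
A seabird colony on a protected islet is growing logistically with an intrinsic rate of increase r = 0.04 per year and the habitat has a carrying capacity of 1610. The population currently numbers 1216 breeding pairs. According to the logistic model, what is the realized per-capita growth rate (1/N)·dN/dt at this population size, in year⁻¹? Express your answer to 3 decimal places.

0.010 per year

(1/N)·dN/dt = r(1 − N/K) = 0.04 × (1 − 1216/1610).
= 0.04 × 0.24472 = 0.0097888.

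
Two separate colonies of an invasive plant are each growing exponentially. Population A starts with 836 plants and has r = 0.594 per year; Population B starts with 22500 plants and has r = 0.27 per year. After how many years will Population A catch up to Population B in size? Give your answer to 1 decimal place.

10.2 years

Set 836·e^(0.594t) = 22500·e^(0.27t).
e^((0.594 − 0.27)t) = 22500/836 → e^(0.324·t) = 26.914.
0.324·t = ln(26.914) = 3.2926, so t = 3.2926/0.324 = 10.162.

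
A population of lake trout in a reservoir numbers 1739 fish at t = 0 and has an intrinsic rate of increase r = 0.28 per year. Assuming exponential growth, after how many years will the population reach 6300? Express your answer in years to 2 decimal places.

4.60 years

Set N₀·e^(rt) = 6300: e^(0.28·t) = 6300/1739 = 3.6228.
0.28·t = ln(3.6228) = 1.2872, so t = 1.2872/0.28 = 4.5973.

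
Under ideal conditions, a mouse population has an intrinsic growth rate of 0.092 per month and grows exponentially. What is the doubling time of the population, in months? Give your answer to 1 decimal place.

Doubling time t_d = ln(2)/r = 0.6931/0.092 = 7.5342.

7.5 months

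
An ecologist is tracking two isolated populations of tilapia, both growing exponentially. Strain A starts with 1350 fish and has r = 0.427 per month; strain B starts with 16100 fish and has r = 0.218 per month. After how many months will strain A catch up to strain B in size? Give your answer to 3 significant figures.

Set 1350·e^(0.427t) = 16100·e^(0.218t).
e^((0.427 − 0.218)t) = 16100/1350 → e^(0.209·t) = 11.926.
0.209·t = ln(11.926) = 2.4787, so t = 2.4787/0.209 = 11.86.

11.9 months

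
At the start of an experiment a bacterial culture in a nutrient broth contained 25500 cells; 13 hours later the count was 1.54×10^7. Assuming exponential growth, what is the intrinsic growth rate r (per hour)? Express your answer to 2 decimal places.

From N(t) = N₀·e^(rt): e^(r·13) = 1.54×10^7/25500 = 603.92.
r·13 = ln(603.92) = 6.4034, so r = 6.4034/13 = 0.49257.

0.49 per hour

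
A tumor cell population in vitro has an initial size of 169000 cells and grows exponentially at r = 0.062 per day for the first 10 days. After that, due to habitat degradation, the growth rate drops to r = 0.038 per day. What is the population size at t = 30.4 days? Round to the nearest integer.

682047 cells

Phase 1: N(10) = 169000·e^(0.062×10) = 169000·e^0.62 = 314159.
Phase 2 runs for 30.4 − 10 = 20.4 days at r = 0.038.
N(30.4) = 314159·e^(0.038×20.4) = 314159·e^0.7752 = 682047.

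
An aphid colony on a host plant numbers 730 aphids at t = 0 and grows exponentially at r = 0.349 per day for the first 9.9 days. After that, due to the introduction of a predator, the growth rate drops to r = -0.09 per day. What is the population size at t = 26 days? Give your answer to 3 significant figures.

5430 aphids

Phase 1: N(9.9) = 730·e^(0.349×9.9) = 730·e^3.455 = 23112.9.
Phase 2 runs for 26 − 9.9 = 16.1 days at r = -0.09.
N(26) = 23112.9·e^(-0.09×16.1) = 23112.9·e^-1.449 = 5427.01.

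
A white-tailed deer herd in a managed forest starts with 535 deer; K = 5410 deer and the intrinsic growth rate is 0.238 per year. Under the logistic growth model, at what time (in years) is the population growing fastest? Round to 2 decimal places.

9.28 years

Logistic growth is fastest at N = K/2 = 2705.
A = (K − N₀)/N₀ = 9.1121. Set K/(1 + A·e^(−rt)) = K/2 → A·e^(−rt) = 1.
e^(−0.238t) = 1/9.1121 = 0.109744, so t = ln(9.1121)/0.238 = 2.2096/0.238 = 9.2841.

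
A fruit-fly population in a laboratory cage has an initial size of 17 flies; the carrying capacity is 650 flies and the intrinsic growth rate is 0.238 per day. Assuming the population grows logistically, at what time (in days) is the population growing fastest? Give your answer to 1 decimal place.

15.2 days

Logistic growth is fastest at N = K/2 = 325.
A = (K − N₀)/N₀ = 37.235. Set K/(1 + A·e^(−rt)) = K/2 → A·e^(−rt) = 1.
e^(−0.238t) = 1/37.235 = 0.0268562, so t = ln(37.235)/0.238 = 3.6173/0.238 = 15.199.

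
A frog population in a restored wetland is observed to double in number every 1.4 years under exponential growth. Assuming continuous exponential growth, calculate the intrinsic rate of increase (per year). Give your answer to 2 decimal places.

0.50 per year

r = ln(2)/t_d = 0.6931/1.4 = 0.49511.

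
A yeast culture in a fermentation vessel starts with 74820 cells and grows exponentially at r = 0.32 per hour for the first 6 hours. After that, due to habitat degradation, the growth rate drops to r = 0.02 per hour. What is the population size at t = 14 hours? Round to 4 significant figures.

Phase 1: N(6) = 74820·e^(0.32×6) = 74820·e^1.92 = 510344.
Phase 2 runs for 14 − 6 = 8 hours at r = 0.02.
N(14) = 510344·e^(0.02×8) = 510344·e^0.16 = 598894.

598900 cells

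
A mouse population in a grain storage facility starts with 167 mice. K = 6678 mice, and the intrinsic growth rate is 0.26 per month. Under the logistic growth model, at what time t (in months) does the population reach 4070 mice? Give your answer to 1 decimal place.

15.8 months

A = (K − N₀)/N₀ = (6678 − 167)/167 = 38.988.
Solve 6678/(1 + 38.988·e^(−0.26t)) = 4070: 1 + 38.988·e^(−0.26t) = 1.6408, so e^(−0.26t) = 0.0164355.
−0.26·t = ln(0.0164355) = -4.1083, so t = 4.1083/0.26 = 15.801.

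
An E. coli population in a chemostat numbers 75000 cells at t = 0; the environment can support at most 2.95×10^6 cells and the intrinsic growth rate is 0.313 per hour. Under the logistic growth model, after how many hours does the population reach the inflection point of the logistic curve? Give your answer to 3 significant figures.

Logistic growth is fastest at N = K/2 = 1.475×10^6.
A = (K − N₀)/N₀ = 38.333. Set K/(1 + A·e^(−rt)) = K/2 → A·e^(−rt) = 1.
e^(−0.313t) = 1/38.333 = 0.026087, so t = ln(38.333)/0.313 = 3.6463/0.313 = 11.65.

11.6 hours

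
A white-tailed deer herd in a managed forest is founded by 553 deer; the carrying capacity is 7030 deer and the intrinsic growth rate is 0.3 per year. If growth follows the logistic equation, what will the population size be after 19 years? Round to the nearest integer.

A = (K − N₀)/N₀ = (7030 − 553)/553 = 11.712.
N(t) = K/(1 + A·e^(−rt)) = 7030/(1 + 11.712×e^(−0.3×19)).
e^(−5.7) = 0.003346; denominator = 1 + 11.712×0.003346 = 1.0392.
N = 7030/1.0392 = 6764.89.

6765 deer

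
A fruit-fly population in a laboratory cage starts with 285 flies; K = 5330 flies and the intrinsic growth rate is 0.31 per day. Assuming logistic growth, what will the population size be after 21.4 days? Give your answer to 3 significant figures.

A = (K − N₀)/N₀ = (5330 − 285)/285 = 17.702.
N(t) = K/(1 + A·e^(−rt)) = 5330/(1 + 17.702×e^(−0.31×21.4)).
e^(−6.634) = 0.0013149; denominator = 1 + 17.702×0.0013149 = 1.0233.
N = 5330/1.0233 = 5208.76.

5210 flies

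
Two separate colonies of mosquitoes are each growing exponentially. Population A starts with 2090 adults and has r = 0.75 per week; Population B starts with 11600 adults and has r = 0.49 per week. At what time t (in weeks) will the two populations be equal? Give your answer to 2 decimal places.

6.59 weeks

Set 2090·e^(0.75t) = 11600·e^(0.49t).
e^((0.75 − 0.49)t) = 11600/2090 → e^(0.26·t) = 5.5502.
0.26·t = ln(5.5502) = 1.7138, so t = 1.7138/0.26 = 6.5917.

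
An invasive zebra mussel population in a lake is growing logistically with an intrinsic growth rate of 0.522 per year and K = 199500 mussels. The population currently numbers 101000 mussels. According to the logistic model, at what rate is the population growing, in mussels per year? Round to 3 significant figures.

dN/dt = rN(1 − N/K) = 0.522 × 101000 × (1 − 101000/199500).
1 − 101000/199500 = 0.49373; dN/dt = 0.522 × 101000 × 0.49373 = 26031.

26000 mussels per year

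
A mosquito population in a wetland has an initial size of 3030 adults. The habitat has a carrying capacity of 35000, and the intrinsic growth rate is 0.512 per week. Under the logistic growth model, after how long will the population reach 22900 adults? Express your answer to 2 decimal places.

5.85 weeks

A = (K − N₀)/N₀ = (35000 − 3030)/3030 = 10.551.
Solve 35000/(1 + 10.551·e^(−0.512t)) = 22900: 1 + 10.551·e^(−0.512t) = 1.5284, so e^(−0.512t) = 0.0500783.
−0.512·t = ln(0.0500783) = -2.9942, so t = 2.9942/0.512 = 5.848.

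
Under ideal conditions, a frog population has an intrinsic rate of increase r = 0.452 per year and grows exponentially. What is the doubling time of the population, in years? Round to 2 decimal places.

1.53 years

Doubling time t_d = ln(2)/r = 0.6931/0.452 = 1.5335.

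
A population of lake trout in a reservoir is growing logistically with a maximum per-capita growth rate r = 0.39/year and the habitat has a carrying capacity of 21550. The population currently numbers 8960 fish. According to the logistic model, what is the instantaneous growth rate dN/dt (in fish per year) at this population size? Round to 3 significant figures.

dN/dt = rN(1 − N/K) = 0.39 × 8960 × (1 − 8960/21550).
1 − 8960/21550 = 0.58422; dN/dt = 0.39 × 8960 × 0.58422 = 2041.5.

2040 fish per year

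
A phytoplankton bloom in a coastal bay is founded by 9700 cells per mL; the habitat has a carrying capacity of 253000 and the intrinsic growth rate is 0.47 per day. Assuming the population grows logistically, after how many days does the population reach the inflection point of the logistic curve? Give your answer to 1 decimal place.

6.9 days

Logistic growth is fastest at N = K/2 = 126500.
A = (K − N₀)/N₀ = 25.082. Set K/(1 + A·e^(−rt)) = K/2 → A·e^(−rt) = 1.
e^(−0.47t) = 1/25.082 = 0.0398685, so t = ln(25.082)/0.47 = 3.2222/0.47 = 6.8557.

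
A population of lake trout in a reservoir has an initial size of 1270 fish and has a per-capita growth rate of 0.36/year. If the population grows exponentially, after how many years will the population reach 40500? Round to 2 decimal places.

9.62 years

Set N₀·e^(rt) = 40500: e^(0.36·t) = 40500/1270 = 31.89.
0.36·t = ln(31.89) = 3.4623, so t = 3.4623/0.36 = 9.6175.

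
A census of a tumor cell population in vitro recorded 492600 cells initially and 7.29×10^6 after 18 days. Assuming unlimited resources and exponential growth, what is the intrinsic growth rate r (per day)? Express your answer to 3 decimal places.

From N(t) = N₀·e^(rt): e^(r·18) = 7.29×10^6/492600 = 14.799.
r·18 = ln(14.799) = 2.6946, so r = 2.6946/18 = 0.1497.

0.150 per day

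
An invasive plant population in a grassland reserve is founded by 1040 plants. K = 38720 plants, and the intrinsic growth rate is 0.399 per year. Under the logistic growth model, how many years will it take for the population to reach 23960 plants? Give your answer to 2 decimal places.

10.21 years

A = (K − N₀)/N₀ = (38720 − 1040)/1040 = 36.231.
Solve 38720/(1 + 36.231·e^(−0.399t)) = 23960: 1 + 36.231·e^(−0.399t) = 1.616, so e^(−0.399t) = 0.0170029.
−0.399·t = ln(0.0170029) = -4.0744, so t = 4.0744/0.399 = 10.211.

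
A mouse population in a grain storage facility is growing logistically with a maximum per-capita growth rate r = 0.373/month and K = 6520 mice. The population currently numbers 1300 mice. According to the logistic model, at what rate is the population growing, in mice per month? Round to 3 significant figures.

dN/dt = rN(1 − N/K) = 0.373 × 1300 × (1 − 1300/6520).
1 − 1300/6520 = 0.80061; dN/dt = 0.373 × 1300 × 0.80061 = 388.22.

388 mice per month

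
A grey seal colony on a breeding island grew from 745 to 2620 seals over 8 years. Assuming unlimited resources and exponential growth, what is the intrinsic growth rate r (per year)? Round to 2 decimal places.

0.16 per year

From N(t) = N₀·e^(rt): e^(r·8) = 2620/745 = 3.5168.
r·8 = ln(3.5168) = 1.2575, so r = 1.2575/8 = 0.15719.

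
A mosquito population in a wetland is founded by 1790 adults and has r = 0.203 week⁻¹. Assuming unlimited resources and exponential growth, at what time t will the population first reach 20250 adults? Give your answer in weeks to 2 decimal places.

11.95 weeks

Set N₀·e^(rt) = 20250: e^(0.203·t) = 20250/1790 = 11.313.
0.203·t = ln(11.313) = 2.4259, so t = 2.4259/0.203 = 11.95.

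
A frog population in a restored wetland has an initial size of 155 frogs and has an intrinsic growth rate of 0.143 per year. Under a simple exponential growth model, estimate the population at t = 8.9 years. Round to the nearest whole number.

553 frogs

N(t) = N₀·e^(rt) = 155 × e^(0.143×8.9) = 155 × e^1.273.
e^1.273 ≈ 3.5705, so N ≈ 155 × 3.5705 = 553.424.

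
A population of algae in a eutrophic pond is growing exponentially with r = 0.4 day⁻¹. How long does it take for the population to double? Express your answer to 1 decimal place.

1.7 days

Doubling time t_d = ln(2)/r = 0.6931/0.4 = 1.7329.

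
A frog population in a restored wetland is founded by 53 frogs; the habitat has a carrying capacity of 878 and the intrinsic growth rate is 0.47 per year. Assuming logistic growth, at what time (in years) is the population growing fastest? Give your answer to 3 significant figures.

Logistic growth is fastest at N = K/2 = 439.
A = (K − N₀)/N₀ = 15.566. Set K/(1 + A·e^(−rt)) = K/2 → A·e^(−rt) = 1.
e^(−0.47t) = 1/15.566 = 0.0642424, so t = ln(15.566)/0.47 = 2.7451/0.47 = 5.8406.

5.84 years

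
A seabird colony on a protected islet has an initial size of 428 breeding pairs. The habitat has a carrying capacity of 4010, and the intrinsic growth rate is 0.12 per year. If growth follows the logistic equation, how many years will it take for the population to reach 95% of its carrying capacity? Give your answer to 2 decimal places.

42.24 years

A = (K − N₀)/N₀ = (4010 − 428)/428 = 8.3692.
Solve 4010/(1 + 8.3692·e^(−0.12t)) = 3809.5: 1 + 8.3692·e^(−0.12t) = 1.0526, so e^(−0.12t) = 0.00628875.
−0.12·t = ln(0.00628875) = -5.069, so t = 5.069/0.12 = 42.242.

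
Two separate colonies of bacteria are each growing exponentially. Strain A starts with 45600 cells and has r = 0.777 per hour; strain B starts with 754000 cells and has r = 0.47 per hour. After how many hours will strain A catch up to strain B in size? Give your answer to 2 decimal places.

9.14 hours

Set 45600·e^(0.777t) = 754000·e^(0.47t).
e^((0.777 − 0.47)t) = 754000/45600 → e^(0.307·t) = 16.535.
0.307·t = ln(16.535) = 2.8055, so t = 2.8055/0.307 = 9.1384.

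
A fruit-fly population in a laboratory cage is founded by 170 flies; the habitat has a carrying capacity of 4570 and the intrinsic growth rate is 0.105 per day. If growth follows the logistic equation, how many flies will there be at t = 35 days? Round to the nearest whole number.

2759 flies

A = (K − N₀)/N₀ = (4570 − 170)/170 = 25.882.
N(t) = K/(1 + A·e^(−rt)) = 4570/(1 + 25.882×e^(−0.105×35)).
e^(−3.675) = 0.025349; denominator = 1 + 25.882×0.025349 = 1.6561.
N = 4570/1.6561 = 2759.49.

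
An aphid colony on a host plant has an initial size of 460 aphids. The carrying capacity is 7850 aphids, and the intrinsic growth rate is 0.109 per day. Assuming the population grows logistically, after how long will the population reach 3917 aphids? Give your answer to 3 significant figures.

A = (K − N₀)/N₀ = (7850 − 460)/460 = 16.065.
Solve 7850/(1 + 16.065·e^(−0.109t)) = 3917: 1 + 16.065·e^(−0.109t) = 2.0041, so e^(−0.109t) = 0.0625005.
−0.109·t = ln(0.0625005) = -2.7726, so t = 2.7726/0.109 = 25.437.

25.4 days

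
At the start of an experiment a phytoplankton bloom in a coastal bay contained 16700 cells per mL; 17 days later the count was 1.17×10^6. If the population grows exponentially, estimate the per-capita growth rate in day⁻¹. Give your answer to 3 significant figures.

From N(t) = N₀·e^(rt): e^(r·17) = 1.17×10^6/16700 = 70.06.
r·17 = ln(70.06) = 4.2494, so r = 4.2494/17 = 0.24996.

0.250 per day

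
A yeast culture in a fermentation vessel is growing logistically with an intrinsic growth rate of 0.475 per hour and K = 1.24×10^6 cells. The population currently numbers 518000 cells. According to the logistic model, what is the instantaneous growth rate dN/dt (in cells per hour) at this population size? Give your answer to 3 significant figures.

dN/dt = rN(1 − N/K) = 0.475 × 518000 × (1 − 518000/1.24×10^6).
1 − 518000/1.24×10^6 = 0.58226; dN/dt = 0.475 × 518000 × 0.58226 = 1.43265×10^5.

143000 cells per hour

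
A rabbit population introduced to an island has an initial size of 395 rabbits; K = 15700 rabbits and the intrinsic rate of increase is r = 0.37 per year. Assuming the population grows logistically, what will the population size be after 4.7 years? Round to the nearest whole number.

2011 rabbits

A = (K − N₀)/N₀ = (15700 − 395)/395 = 38.747.
N(t) = K/(1 + A·e^(−rt)) = 15700/(1 + 38.747×e^(−0.37×4.7)).
e^(−1.739) = 0.1757; denominator = 1 + 38.747×0.1757 = 7.8077.
N = 15700/7.8077 = 2010.84.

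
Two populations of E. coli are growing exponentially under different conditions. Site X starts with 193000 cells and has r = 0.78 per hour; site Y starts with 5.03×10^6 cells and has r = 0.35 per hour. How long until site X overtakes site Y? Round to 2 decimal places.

Set 193000·e^(0.78t) = 5.03×10^6·e^(0.35t).
e^((0.78 − 0.35)t) = 5.03×10^6/193000 → e^(0.43·t) = 26.062.
0.43·t = ln(26.062) = 3.2605, so t = 3.2605/0.43 = 7.5825.

7.58 hours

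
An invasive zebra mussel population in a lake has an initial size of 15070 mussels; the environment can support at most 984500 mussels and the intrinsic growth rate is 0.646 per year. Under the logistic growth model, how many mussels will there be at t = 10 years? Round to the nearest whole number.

894463 mussels

A = (K − N₀)/N₀ = (984500 − 15070)/15070 = 64.328.
N(t) = K/(1 + A·e^(−rt)) = 984500/(1 + 64.328×e^(−0.646×10)).
e^(−6.46) = 0.0015648; denominator = 1 + 64.328×0.0015648 = 1.1007.
N = 984500/1.1007 = 894463.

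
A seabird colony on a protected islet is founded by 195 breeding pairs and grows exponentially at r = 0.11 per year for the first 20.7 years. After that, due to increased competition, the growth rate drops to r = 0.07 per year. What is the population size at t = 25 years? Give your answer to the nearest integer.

2568 breeding pairs

Phase 1: N(20.7) = 195·e^(0.11×20.7) = 195·e^2.277 = 1900.74.
Phase 2 runs for 25 − 20.7 = 4.3 years at r = 0.07.
N(25) = 1900.74·e^(0.07×4.3) = 1900.74·e^0.301 = 2568.3.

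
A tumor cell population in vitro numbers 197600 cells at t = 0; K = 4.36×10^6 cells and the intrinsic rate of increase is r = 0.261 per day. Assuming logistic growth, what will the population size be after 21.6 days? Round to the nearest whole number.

4055738 cells

A = (K − N₀)/N₀ = (4.36×10^6 − 197600)/197600 = 21.065.
N(t) = K/(1 + A·e^(−rt)) = 4.36×10^6/(1 + 21.065×e^(−0.261×21.6)).
e^(−5.638) = 0.0035614; denominator = 1 + 21.065×0.0035614 = 1.075.
N = 4.36×10^6/1.075 = 4.055738×10^6.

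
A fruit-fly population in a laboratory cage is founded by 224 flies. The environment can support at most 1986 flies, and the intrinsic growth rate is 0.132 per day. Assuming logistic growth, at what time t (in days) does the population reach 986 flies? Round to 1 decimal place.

15.5 days

A = (K − N₀)/N₀ = (1986 − 224)/224 = 7.8661.
Solve 1986/(1 + 7.8661·e^(−0.132t)) = 986: 1 + 7.8661·e^(−0.132t) = 2.0142, so e^(−0.132t) = 0.128933.
−0.132·t = ln(0.128933) = -2.0485, so t = 2.0485/0.132 = 15.519.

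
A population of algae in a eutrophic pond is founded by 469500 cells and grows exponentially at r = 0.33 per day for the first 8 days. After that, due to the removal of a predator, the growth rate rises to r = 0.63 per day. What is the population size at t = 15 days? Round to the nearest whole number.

Phase 1: N(8) = 469500·e^(0.33×8) = 469500·e^2.64 = 6.579199×10^6.
Phase 2 runs for 15 − 8 = 7 days at r = 0.63.
N(15) = 6.579199×10^6·e^(0.63×7) = 6.579199×10^6·e^4.41 = 5.412672×10^8.

541267180 cells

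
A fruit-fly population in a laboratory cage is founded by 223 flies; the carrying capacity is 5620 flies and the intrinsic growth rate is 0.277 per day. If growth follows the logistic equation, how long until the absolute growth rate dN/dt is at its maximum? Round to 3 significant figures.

Logistic growth is fastest at N = K/2 = 2810.
A = (K − N₀)/N₀ = 24.202. Set K/(1 + A·e^(−rt)) = K/2 → A·e^(−rt) = 1.
e^(−0.277t) = 1/24.202 = 0.0413193, so t = ln(24.202)/0.277 = 3.1864/0.277 = 11.503.

11.5 days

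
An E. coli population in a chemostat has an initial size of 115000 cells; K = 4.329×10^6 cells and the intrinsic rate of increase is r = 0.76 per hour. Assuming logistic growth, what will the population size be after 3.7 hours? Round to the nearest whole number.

1352089 cells

A = (K − N₀)/N₀ = (4.329×10^6 − 115000)/115000 = 36.643.
N(t) = K/(1 + A·e^(−rt)) = 4.329×10^6/(1 + 36.643×e^(−0.76×3.7)).
e^(−2.812) = 0.060085; denominator = 1 + 36.643×0.060085 = 3.2017.
N = 4.329×10^6/3.2017 = 1.352089×10^6.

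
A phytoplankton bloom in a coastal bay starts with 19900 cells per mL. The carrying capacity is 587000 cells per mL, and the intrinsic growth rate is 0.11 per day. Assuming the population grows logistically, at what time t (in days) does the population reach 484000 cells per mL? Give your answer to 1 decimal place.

A = (K − N₀)/N₀ = (587000 − 19900)/19900 = 28.497.
Solve 587000/(1 + 28.497·e^(−0.11t)) = 484000: 1 + 28.497·e^(−0.11t) = 1.2128, so e^(−0.11t) = 0.00746767.
−0.11·t = ln(0.00746767) = -4.8972, so t = 4.8972/0.11 = 44.52.

44.5 days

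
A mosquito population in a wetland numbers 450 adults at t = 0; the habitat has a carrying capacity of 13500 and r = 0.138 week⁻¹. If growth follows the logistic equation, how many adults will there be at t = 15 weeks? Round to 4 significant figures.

A = (K − N₀)/N₀ = (13500 − 450)/450 = 29.
N(t) = K/(1 + A·e^(−rt)) = 13500/(1 + 29×e^(−0.138×15)).
e^(−2.07) = 0.12619; denominator = 1 + 29×0.12619 = 4.6594.
N = 13500/4.6594 = 2897.38.

2897 adults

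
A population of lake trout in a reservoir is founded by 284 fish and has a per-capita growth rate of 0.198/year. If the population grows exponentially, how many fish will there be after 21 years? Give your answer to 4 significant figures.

18160 fish

N(t) = N₀·e^(rt) = 284 × e^(0.198×21) = 284 × e^4.158.
e^4.158 ≈ 63.944, so N ≈ 284 × 63.944 = 18160.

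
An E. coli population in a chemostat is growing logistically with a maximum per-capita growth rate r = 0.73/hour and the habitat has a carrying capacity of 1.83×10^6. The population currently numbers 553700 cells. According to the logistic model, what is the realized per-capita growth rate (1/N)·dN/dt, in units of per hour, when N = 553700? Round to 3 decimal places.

0.509 per hour

(1/N)·dN/dt = r(1 − N/K) = 0.73 × (1 − 553700/1.83×10^6).
= 0.73 × 0.69743 = 0.50913.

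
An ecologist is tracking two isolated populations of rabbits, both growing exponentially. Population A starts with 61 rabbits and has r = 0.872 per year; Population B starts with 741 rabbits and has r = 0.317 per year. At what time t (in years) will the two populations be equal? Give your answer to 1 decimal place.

Set 61·e^(0.872t) = 741·e^(0.317t).
e^((0.872 − 0.317)t) = 741/61 → e^(0.555·t) = 12.148.
0.555·t = ln(12.148) = 2.4971, so t = 2.4971/0.555 = 4.4993.

4.5 years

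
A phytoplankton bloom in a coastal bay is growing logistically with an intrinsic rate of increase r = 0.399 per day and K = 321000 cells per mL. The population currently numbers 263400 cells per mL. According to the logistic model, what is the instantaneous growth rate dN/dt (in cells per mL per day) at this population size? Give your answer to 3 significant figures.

dN/dt = rN(1 − N/K) = 0.399 × 263400 × (1 − 263400/321000).
1 − 263400/321000 = 0.17944; dN/dt = 0.399 × 263400 × 0.17944 = 18858.

18900 cells per mL per day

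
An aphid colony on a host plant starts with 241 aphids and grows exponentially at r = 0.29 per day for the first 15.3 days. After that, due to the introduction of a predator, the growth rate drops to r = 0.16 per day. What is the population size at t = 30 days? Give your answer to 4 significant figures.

Phase 1: N(15.3) = 241·e^(0.29×15.3) = 241·e^4.437 = 20369.6.
Phase 2 runs for 30 − 15.3 = 14.7 days at r = 0.16.
N(30) = 20369.6·e^(0.16×14.7) = 20369.6·e^2.352 = 214014.

214000 aphids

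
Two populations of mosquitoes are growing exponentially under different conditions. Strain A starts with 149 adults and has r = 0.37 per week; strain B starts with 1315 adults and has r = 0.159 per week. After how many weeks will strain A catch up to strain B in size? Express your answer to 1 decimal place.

10.3 weeks

Set 149·e^(0.37t) = 1315·e^(0.159t).
e^((0.37 − 0.159)t) = 1315/149 → e^(0.211·t) = 8.8255.
0.211·t = ln(8.8255) = 2.1776, so t = 2.1776/0.211 = 10.321.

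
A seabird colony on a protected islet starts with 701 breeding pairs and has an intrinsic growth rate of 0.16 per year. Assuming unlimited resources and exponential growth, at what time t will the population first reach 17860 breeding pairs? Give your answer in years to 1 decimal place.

Set N₀·e^(rt) = 17860: e^(0.16·t) = 17860/701 = 25.478.
0.16·t = ln(25.478) = 3.2378, so t = 3.2378/0.16 = 20.236.

20.2 years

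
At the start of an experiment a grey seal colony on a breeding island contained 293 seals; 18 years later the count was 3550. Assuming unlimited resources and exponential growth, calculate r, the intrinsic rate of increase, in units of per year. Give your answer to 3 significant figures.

0.139 per year

From N(t) = N₀·e^(rt): e^(r·18) = 3550/293 = 12.116.
r·18 = ln(12.116) = 2.4945, so r = 2.4945/18 = 0.13859.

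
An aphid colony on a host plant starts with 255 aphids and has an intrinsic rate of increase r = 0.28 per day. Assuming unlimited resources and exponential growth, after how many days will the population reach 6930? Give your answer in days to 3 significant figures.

11.8 days

Set N₀·e^(rt) = 6930: e^(0.28·t) = 6930/255 = 27.176.
0.28·t = ln(27.176) = 3.3024, so t = 3.3024/0.28 = 11.794.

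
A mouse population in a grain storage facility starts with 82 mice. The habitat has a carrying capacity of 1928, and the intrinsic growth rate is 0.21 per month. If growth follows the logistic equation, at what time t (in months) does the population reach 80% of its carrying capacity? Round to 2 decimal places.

21.43 months

A = (K − N₀)/N₀ = (1928 − 82)/82 = 22.512.
Solve 1928/(1 + 22.512·e^(−0.21t)) = 1542.4: 1 + 22.512·e^(−0.21t) = 1.25, so e^(−0.21t) = 0.0111051.
−0.21·t = ln(0.0111051) = -4.5004, so t = 4.5004/0.21 = 21.43.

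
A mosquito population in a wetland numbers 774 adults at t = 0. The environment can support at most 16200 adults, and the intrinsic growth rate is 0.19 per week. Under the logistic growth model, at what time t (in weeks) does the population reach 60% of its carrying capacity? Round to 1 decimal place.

17.9 weeks

A = (K − N₀)/N₀ = (16200 − 774)/774 = 19.93.
Solve 16200/(1 + 19.93·e^(−0.19t)) = 9720: 1 + 19.93·e^(−0.19t) = 1.6667, so e^(−0.19t) = 0.03345.
−0.19·t = ln(0.03345) = -3.3977, so t = 3.3977/0.19 = 17.883.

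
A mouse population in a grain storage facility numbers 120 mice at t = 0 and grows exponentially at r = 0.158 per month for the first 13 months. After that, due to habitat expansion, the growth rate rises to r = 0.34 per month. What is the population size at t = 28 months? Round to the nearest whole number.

153506 mice

Phase 1: N(13) = 120·e^(0.158×13) = 120·e^2.054 = 935.884.
Phase 2 runs for 28 − 13 = 15 months at r = 0.34.
N(28) = 935.884·e^(0.34×15) = 935.884·e^5.1 = 153506.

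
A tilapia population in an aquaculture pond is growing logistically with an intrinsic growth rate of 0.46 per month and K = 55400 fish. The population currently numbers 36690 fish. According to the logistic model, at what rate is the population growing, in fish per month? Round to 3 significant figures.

dN/dt = rN(1 − N/K) = 0.46 × 36690 × (1 − 36690/55400).
1 − 36690/55400 = 0.33773; dN/dt = 0.46 × 36690 × 0.33773 = 5699.9.

5700 fish per month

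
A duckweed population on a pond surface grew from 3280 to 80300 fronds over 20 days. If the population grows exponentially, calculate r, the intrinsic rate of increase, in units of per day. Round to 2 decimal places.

From N(t) = N₀·e^(rt): e^(r·20) = 80300/3280 = 24.482.
r·20 = ln(24.482) = 3.1979, so r = 3.1979/20 = 0.1599.

0.16 per day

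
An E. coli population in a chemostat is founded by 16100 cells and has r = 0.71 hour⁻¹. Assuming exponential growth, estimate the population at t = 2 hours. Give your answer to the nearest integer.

66608 cells

N(t) = N₀·e^(rt) = 16100 × e^(0.71×2) = 16100 × e^1.42.
e^1.42 ≈ 4.1371, so N ≈ 16100 × 4.1371 = 66607.6.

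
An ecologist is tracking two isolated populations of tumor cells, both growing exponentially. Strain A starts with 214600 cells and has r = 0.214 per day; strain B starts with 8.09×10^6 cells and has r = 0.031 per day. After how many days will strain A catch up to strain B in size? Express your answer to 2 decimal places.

Set 214600·e^(0.214t) = 8.09×10^6·e^(0.031t).
e^((0.214 − 0.031)t) = 8.09×10^6/214600 → e^(0.183·t) = 37.698.
0.183·t = ln(37.698) = 3.6296, so t = 3.6296/0.183 = 19.834.

19.83 days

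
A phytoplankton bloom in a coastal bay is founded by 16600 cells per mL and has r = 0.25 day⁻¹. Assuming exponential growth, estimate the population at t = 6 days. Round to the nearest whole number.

N(t) = N₀·e^(rt) = 16600 × e^(0.25×6) = 16600 × e^1.5.
e^1.5 ≈ 4.4817, so N ≈ 16600 × 4.4817 = 74396.

74396 cells per mL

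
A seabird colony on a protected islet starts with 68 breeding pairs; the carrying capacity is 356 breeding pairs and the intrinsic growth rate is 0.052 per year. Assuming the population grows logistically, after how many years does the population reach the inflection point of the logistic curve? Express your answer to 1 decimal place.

Logistic growth is fastest at N = K/2 = 178.
A = (K − N₀)/N₀ = 4.2353. Set K/(1 + A·e^(−rt)) = K/2 → A·e^(−rt) = 1.
e^(−0.052t) = 1/4.2353 = 0.236111, so t = ln(4.2353)/0.052 = 1.4435/0.052 = 27.759.

27.8 years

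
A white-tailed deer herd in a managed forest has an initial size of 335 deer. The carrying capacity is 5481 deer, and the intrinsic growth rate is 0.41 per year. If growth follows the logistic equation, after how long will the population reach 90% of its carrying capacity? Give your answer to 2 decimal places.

12.02 years

A = (K − N₀)/N₀ = (5481 − 335)/335 = 15.361.
Solve 5481/(1 + 15.361·e^(−0.41t)) = 4932.9: 1 + 15.361·e^(−0.41t) = 1.1111, so e^(−0.41t) = 0.00723323.
−0.41·t = ln(0.00723323) = -4.9291, so t = 4.9291/0.41 = 12.022.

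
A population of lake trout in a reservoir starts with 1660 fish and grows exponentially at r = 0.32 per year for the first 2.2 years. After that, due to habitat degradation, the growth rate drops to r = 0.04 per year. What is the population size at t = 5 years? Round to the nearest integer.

Phase 1: N(2.2) = 1660·e^(0.32×2.2) = 1660·e^0.704 = 3356.23.
Phase 2 runs for 5 − 2.2 = 2.8 years at r = 0.04.
N(5) = 3356.23·e^(0.04×2.8) = 3356.23·e^0.112 = 3753.98.

3754 fish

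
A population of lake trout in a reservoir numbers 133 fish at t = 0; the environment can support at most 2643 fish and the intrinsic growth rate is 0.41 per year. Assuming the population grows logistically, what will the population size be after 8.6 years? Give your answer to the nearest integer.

1699 fish

A = (K − N₀)/N₀ = (2643 − 133)/133 = 18.872.
N(t) = K/(1 + A·e^(−rt)) = 2643/(1 + 18.872×e^(−0.41×8.6)).
e^(−3.526) = 0.029422; denominator = 1 + 18.872×0.029422 = 1.5553.
N = 2643/1.5553 = 1699.39.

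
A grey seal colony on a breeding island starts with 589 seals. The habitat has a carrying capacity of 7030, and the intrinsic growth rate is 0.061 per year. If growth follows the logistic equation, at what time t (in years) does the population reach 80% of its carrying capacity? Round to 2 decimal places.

61.94 years

A = (K − N₀)/N₀ = (7030 − 589)/589 = 10.935.
Solve 7030/(1 + 10.935·e^(−0.061t)) = 5624: 1 + 10.935·e^(−0.061t) = 1.25, so e^(−0.061t) = 0.0228614.
−0.061·t = ln(0.0228614) = -3.7783, so t = 3.7783/0.061 = 61.939.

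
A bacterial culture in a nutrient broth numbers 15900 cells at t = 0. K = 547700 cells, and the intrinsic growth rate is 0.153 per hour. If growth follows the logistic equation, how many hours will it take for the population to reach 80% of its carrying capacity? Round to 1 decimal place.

32.0 hours

A = (K − N₀)/N₀ = (547700 − 15900)/15900 = 33.447.
Solve 547700/(1 + 33.447·e^(−0.153t)) = 438160: 1 + 33.447·e^(−0.153t) = 1.25, so e^(−0.153t) = 0.00747461.
−0.153·t = ln(0.00747461) = -4.8962, so t = 4.8962/0.153 = 32.002.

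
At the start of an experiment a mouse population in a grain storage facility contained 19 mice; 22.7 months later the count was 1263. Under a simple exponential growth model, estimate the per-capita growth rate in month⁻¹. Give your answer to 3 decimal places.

From N(t) = N₀·e^(rt): e^(r·22.7) = 1263/19 = 66.474.
r·22.7 = ln(66.474) = 4.1968, so r = 4.1968/22.7 = 0.18488.

0.185 per month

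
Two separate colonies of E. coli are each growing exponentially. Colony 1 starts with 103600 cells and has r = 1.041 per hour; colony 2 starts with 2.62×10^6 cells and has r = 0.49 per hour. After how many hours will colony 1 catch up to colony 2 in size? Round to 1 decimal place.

5.9 hours

Set 103600·e^(1.041t) = 2.62×10^6·e^(0.49t).
e^((1.041 − 0.49)t) = 2.62×10^6/103600 → e^(0.551·t) = 25.29.
0.551·t = ln(25.29) = 3.2304, so t = 3.2304/0.551 = 5.8628.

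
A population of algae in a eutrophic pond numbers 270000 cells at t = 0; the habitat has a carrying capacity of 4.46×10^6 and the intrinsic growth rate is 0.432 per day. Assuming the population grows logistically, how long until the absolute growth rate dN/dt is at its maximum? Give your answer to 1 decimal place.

6.3 days

Logistic growth is fastest at N = K/2 = 2.23×10^6.
A = (K − N₀)/N₀ = 15.519. Set K/(1 + A·e^(−rt)) = K/2 → A·e^(−rt) = 1.
e^(−0.432t) = 1/15.519 = 0.0644391, so t = ln(15.519)/0.432 = 2.742/0.432 = 6.3473.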